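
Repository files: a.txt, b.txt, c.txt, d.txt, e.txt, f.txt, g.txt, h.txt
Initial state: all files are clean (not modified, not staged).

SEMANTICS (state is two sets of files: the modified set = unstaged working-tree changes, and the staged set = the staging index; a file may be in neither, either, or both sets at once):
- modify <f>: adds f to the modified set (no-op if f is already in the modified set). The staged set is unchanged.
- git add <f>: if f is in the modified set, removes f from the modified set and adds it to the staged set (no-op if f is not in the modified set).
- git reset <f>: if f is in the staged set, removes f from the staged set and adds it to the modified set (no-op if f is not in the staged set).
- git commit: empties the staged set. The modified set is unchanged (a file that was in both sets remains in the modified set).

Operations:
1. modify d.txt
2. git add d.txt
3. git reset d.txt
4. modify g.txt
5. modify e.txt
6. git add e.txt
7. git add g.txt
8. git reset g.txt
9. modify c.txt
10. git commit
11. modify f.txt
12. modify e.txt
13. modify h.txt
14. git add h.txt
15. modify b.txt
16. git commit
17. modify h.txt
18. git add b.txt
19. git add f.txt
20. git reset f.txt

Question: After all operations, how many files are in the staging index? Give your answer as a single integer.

Answer: 1

Derivation:
After op 1 (modify d.txt): modified={d.txt} staged={none}
After op 2 (git add d.txt): modified={none} staged={d.txt}
After op 3 (git reset d.txt): modified={d.txt} staged={none}
After op 4 (modify g.txt): modified={d.txt, g.txt} staged={none}
After op 5 (modify e.txt): modified={d.txt, e.txt, g.txt} staged={none}
After op 6 (git add e.txt): modified={d.txt, g.txt} staged={e.txt}
After op 7 (git add g.txt): modified={d.txt} staged={e.txt, g.txt}
After op 8 (git reset g.txt): modified={d.txt, g.txt} staged={e.txt}
After op 9 (modify c.txt): modified={c.txt, d.txt, g.txt} staged={e.txt}
After op 10 (git commit): modified={c.txt, d.txt, g.txt} staged={none}
After op 11 (modify f.txt): modified={c.txt, d.txt, f.txt, g.txt} staged={none}
After op 12 (modify e.txt): modified={c.txt, d.txt, e.txt, f.txt, g.txt} staged={none}
After op 13 (modify h.txt): modified={c.txt, d.txt, e.txt, f.txt, g.txt, h.txt} staged={none}
After op 14 (git add h.txt): modified={c.txt, d.txt, e.txt, f.txt, g.txt} staged={h.txt}
After op 15 (modify b.txt): modified={b.txt, c.txt, d.txt, e.txt, f.txt, g.txt} staged={h.txt}
After op 16 (git commit): modified={b.txt, c.txt, d.txt, e.txt, f.txt, g.txt} staged={none}
After op 17 (modify h.txt): modified={b.txt, c.txt, d.txt, e.txt, f.txt, g.txt, h.txt} staged={none}
After op 18 (git add b.txt): modified={c.txt, d.txt, e.txt, f.txt, g.txt, h.txt} staged={b.txt}
After op 19 (git add f.txt): modified={c.txt, d.txt, e.txt, g.txt, h.txt} staged={b.txt, f.txt}
After op 20 (git reset f.txt): modified={c.txt, d.txt, e.txt, f.txt, g.txt, h.txt} staged={b.txt}
Final staged set: {b.txt} -> count=1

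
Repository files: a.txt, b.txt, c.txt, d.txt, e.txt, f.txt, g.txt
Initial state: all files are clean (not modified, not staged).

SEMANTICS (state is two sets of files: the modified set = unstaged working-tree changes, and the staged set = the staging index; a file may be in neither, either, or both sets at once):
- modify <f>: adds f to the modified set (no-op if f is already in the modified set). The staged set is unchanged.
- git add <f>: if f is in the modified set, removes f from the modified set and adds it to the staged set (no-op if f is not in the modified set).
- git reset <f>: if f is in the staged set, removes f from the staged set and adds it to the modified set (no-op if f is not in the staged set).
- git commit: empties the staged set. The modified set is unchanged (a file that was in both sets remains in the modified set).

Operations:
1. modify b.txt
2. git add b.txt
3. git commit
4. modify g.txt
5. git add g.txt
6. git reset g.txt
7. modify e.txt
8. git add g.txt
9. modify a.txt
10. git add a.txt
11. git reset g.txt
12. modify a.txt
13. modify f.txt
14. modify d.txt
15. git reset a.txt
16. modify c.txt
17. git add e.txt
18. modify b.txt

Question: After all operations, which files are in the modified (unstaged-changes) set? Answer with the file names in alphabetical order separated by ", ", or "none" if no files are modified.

After op 1 (modify b.txt): modified={b.txt} staged={none}
After op 2 (git add b.txt): modified={none} staged={b.txt}
After op 3 (git commit): modified={none} staged={none}
After op 4 (modify g.txt): modified={g.txt} staged={none}
After op 5 (git add g.txt): modified={none} staged={g.txt}
After op 6 (git reset g.txt): modified={g.txt} staged={none}
After op 7 (modify e.txt): modified={e.txt, g.txt} staged={none}
After op 8 (git add g.txt): modified={e.txt} staged={g.txt}
After op 9 (modify a.txt): modified={a.txt, e.txt} staged={g.txt}
After op 10 (git add a.txt): modified={e.txt} staged={a.txt, g.txt}
After op 11 (git reset g.txt): modified={e.txt, g.txt} staged={a.txt}
After op 12 (modify a.txt): modified={a.txt, e.txt, g.txt} staged={a.txt}
After op 13 (modify f.txt): modified={a.txt, e.txt, f.txt, g.txt} staged={a.txt}
After op 14 (modify d.txt): modified={a.txt, d.txt, e.txt, f.txt, g.txt} staged={a.txt}
After op 15 (git reset a.txt): modified={a.txt, d.txt, e.txt, f.txt, g.txt} staged={none}
After op 16 (modify c.txt): modified={a.txt, c.txt, d.txt, e.txt, f.txt, g.txt} staged={none}
After op 17 (git add e.txt): modified={a.txt, c.txt, d.txt, f.txt, g.txt} staged={e.txt}
After op 18 (modify b.txt): modified={a.txt, b.txt, c.txt, d.txt, f.txt, g.txt} staged={e.txt}

Answer: a.txt, b.txt, c.txt, d.txt, f.txt, g.txt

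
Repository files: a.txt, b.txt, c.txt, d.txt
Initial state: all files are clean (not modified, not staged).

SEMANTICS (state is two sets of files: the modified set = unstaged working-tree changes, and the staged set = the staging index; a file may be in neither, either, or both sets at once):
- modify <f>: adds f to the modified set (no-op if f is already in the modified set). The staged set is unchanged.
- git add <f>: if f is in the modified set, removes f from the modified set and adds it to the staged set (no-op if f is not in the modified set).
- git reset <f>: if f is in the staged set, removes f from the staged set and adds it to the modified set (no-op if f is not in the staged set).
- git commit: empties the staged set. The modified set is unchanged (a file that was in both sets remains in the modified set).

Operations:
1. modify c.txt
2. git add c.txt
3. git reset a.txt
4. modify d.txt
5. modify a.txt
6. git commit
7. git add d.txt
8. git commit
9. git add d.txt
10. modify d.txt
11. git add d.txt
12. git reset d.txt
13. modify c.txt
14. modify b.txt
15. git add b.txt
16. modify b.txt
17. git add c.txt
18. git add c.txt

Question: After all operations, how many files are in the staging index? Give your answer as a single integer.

Answer: 2

Derivation:
After op 1 (modify c.txt): modified={c.txt} staged={none}
After op 2 (git add c.txt): modified={none} staged={c.txt}
After op 3 (git reset a.txt): modified={none} staged={c.txt}
After op 4 (modify d.txt): modified={d.txt} staged={c.txt}
After op 5 (modify a.txt): modified={a.txt, d.txt} staged={c.txt}
After op 6 (git commit): modified={a.txt, d.txt} staged={none}
After op 7 (git add d.txt): modified={a.txt} staged={d.txt}
After op 8 (git commit): modified={a.txt} staged={none}
After op 9 (git add d.txt): modified={a.txt} staged={none}
After op 10 (modify d.txt): modified={a.txt, d.txt} staged={none}
After op 11 (git add d.txt): modified={a.txt} staged={d.txt}
After op 12 (git reset d.txt): modified={a.txt, d.txt} staged={none}
After op 13 (modify c.txt): modified={a.txt, c.txt, d.txt} staged={none}
After op 14 (modify b.txt): modified={a.txt, b.txt, c.txt, d.txt} staged={none}
After op 15 (git add b.txt): modified={a.txt, c.txt, d.txt} staged={b.txt}
After op 16 (modify b.txt): modified={a.txt, b.txt, c.txt, d.txt} staged={b.txt}
After op 17 (git add c.txt): modified={a.txt, b.txt, d.txt} staged={b.txt, c.txt}
After op 18 (git add c.txt): modified={a.txt, b.txt, d.txt} staged={b.txt, c.txt}
Final staged set: {b.txt, c.txt} -> count=2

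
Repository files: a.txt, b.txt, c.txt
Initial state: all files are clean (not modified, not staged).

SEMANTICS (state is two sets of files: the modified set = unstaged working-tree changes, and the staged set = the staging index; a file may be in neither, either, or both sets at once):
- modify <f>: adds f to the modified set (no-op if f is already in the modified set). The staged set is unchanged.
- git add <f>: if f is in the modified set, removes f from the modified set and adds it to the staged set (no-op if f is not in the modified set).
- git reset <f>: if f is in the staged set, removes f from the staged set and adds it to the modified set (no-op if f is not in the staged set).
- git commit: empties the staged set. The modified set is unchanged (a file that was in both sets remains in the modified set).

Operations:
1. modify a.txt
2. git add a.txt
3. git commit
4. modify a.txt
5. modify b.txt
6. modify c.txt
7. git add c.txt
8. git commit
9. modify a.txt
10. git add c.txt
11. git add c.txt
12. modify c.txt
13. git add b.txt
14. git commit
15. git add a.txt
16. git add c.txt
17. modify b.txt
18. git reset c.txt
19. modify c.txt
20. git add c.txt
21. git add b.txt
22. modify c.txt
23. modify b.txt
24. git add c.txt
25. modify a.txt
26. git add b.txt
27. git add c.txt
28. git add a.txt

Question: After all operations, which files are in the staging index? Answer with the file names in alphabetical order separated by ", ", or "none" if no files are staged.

After op 1 (modify a.txt): modified={a.txt} staged={none}
After op 2 (git add a.txt): modified={none} staged={a.txt}
After op 3 (git commit): modified={none} staged={none}
After op 4 (modify a.txt): modified={a.txt} staged={none}
After op 5 (modify b.txt): modified={a.txt, b.txt} staged={none}
After op 6 (modify c.txt): modified={a.txt, b.txt, c.txt} staged={none}
After op 7 (git add c.txt): modified={a.txt, b.txt} staged={c.txt}
After op 8 (git commit): modified={a.txt, b.txt} staged={none}
After op 9 (modify a.txt): modified={a.txt, b.txt} staged={none}
After op 10 (git add c.txt): modified={a.txt, b.txt} staged={none}
After op 11 (git add c.txt): modified={a.txt, b.txt} staged={none}
After op 12 (modify c.txt): modified={a.txt, b.txt, c.txt} staged={none}
After op 13 (git add b.txt): modified={a.txt, c.txt} staged={b.txt}
After op 14 (git commit): modified={a.txt, c.txt} staged={none}
After op 15 (git add a.txt): modified={c.txt} staged={a.txt}
After op 16 (git add c.txt): modified={none} staged={a.txt, c.txt}
After op 17 (modify b.txt): modified={b.txt} staged={a.txt, c.txt}
After op 18 (git reset c.txt): modified={b.txt, c.txt} staged={a.txt}
After op 19 (modify c.txt): modified={b.txt, c.txt} staged={a.txt}
After op 20 (git add c.txt): modified={b.txt} staged={a.txt, c.txt}
After op 21 (git add b.txt): modified={none} staged={a.txt, b.txt, c.txt}
After op 22 (modify c.txt): modified={c.txt} staged={a.txt, b.txt, c.txt}
After op 23 (modify b.txt): modified={b.txt, c.txt} staged={a.txt, b.txt, c.txt}
After op 24 (git add c.txt): modified={b.txt} staged={a.txt, b.txt, c.txt}
After op 25 (modify a.txt): modified={a.txt, b.txt} staged={a.txt, b.txt, c.txt}
After op 26 (git add b.txt): modified={a.txt} staged={a.txt, b.txt, c.txt}
After op 27 (git add c.txt): modified={a.txt} staged={a.txt, b.txt, c.txt}
After op 28 (git add a.txt): modified={none} staged={a.txt, b.txt, c.txt}

Answer: a.txt, b.txt, c.txt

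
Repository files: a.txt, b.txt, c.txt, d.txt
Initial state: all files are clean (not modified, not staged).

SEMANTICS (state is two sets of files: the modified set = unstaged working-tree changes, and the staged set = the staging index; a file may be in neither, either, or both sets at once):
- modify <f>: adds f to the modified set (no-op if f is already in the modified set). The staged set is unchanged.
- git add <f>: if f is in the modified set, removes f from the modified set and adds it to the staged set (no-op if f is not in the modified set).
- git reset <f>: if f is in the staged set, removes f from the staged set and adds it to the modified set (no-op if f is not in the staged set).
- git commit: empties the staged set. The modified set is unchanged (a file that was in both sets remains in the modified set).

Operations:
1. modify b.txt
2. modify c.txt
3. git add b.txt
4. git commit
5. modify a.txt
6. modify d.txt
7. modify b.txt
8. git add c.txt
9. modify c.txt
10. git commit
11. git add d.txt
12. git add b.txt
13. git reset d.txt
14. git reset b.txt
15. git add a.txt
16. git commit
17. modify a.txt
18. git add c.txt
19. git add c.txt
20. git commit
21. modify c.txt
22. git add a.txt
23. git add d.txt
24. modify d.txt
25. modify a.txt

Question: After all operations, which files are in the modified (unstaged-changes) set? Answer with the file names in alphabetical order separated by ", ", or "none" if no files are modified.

After op 1 (modify b.txt): modified={b.txt} staged={none}
After op 2 (modify c.txt): modified={b.txt, c.txt} staged={none}
After op 3 (git add b.txt): modified={c.txt} staged={b.txt}
After op 4 (git commit): modified={c.txt} staged={none}
After op 5 (modify a.txt): modified={a.txt, c.txt} staged={none}
After op 6 (modify d.txt): modified={a.txt, c.txt, d.txt} staged={none}
After op 7 (modify b.txt): modified={a.txt, b.txt, c.txt, d.txt} staged={none}
After op 8 (git add c.txt): modified={a.txt, b.txt, d.txt} staged={c.txt}
After op 9 (modify c.txt): modified={a.txt, b.txt, c.txt, d.txt} staged={c.txt}
After op 10 (git commit): modified={a.txt, b.txt, c.txt, d.txt} staged={none}
After op 11 (git add d.txt): modified={a.txt, b.txt, c.txt} staged={d.txt}
After op 12 (git add b.txt): modified={a.txt, c.txt} staged={b.txt, d.txt}
After op 13 (git reset d.txt): modified={a.txt, c.txt, d.txt} staged={b.txt}
After op 14 (git reset b.txt): modified={a.txt, b.txt, c.txt, d.txt} staged={none}
After op 15 (git add a.txt): modified={b.txt, c.txt, d.txt} staged={a.txt}
After op 16 (git commit): modified={b.txt, c.txt, d.txt} staged={none}
After op 17 (modify a.txt): modified={a.txt, b.txt, c.txt, d.txt} staged={none}
After op 18 (git add c.txt): modified={a.txt, b.txt, d.txt} staged={c.txt}
After op 19 (git add c.txt): modified={a.txt, b.txt, d.txt} staged={c.txt}
After op 20 (git commit): modified={a.txt, b.txt, d.txt} staged={none}
After op 21 (modify c.txt): modified={a.txt, b.txt, c.txt, d.txt} staged={none}
After op 22 (git add a.txt): modified={b.txt, c.txt, d.txt} staged={a.txt}
After op 23 (git add d.txt): modified={b.txt, c.txt} staged={a.txt, d.txt}
After op 24 (modify d.txt): modified={b.txt, c.txt, d.txt} staged={a.txt, d.txt}
After op 25 (modify a.txt): modified={a.txt, b.txt, c.txt, d.txt} staged={a.txt, d.txt}

Answer: a.txt, b.txt, c.txt, d.txt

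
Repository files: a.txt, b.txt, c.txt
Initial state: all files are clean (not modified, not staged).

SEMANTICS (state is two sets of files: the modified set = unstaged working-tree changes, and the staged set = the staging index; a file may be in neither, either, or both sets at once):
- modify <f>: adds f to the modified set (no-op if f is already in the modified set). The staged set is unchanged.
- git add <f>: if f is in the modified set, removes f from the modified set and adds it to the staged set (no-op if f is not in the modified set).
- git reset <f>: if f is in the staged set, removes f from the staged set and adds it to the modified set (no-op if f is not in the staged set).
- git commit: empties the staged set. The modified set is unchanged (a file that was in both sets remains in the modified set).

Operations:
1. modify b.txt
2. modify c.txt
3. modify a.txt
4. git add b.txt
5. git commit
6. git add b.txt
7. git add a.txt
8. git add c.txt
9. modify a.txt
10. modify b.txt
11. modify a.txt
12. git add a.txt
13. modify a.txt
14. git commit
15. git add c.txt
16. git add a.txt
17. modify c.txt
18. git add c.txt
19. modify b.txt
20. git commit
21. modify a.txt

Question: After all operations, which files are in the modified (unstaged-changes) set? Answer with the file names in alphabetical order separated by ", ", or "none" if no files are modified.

After op 1 (modify b.txt): modified={b.txt} staged={none}
After op 2 (modify c.txt): modified={b.txt, c.txt} staged={none}
After op 3 (modify a.txt): modified={a.txt, b.txt, c.txt} staged={none}
After op 4 (git add b.txt): modified={a.txt, c.txt} staged={b.txt}
After op 5 (git commit): modified={a.txt, c.txt} staged={none}
After op 6 (git add b.txt): modified={a.txt, c.txt} staged={none}
After op 7 (git add a.txt): modified={c.txt} staged={a.txt}
After op 8 (git add c.txt): modified={none} staged={a.txt, c.txt}
After op 9 (modify a.txt): modified={a.txt} staged={a.txt, c.txt}
After op 10 (modify b.txt): modified={a.txt, b.txt} staged={a.txt, c.txt}
After op 11 (modify a.txt): modified={a.txt, b.txt} staged={a.txt, c.txt}
After op 12 (git add a.txt): modified={b.txt} staged={a.txt, c.txt}
After op 13 (modify a.txt): modified={a.txt, b.txt} staged={a.txt, c.txt}
After op 14 (git commit): modified={a.txt, b.txt} staged={none}
After op 15 (git add c.txt): modified={a.txt, b.txt} staged={none}
After op 16 (git add a.txt): modified={b.txt} staged={a.txt}
After op 17 (modify c.txt): modified={b.txt, c.txt} staged={a.txt}
After op 18 (git add c.txt): modified={b.txt} staged={a.txt, c.txt}
After op 19 (modify b.txt): modified={b.txt} staged={a.txt, c.txt}
After op 20 (git commit): modified={b.txt} staged={none}
After op 21 (modify a.txt): modified={a.txt, b.txt} staged={none}

Answer: a.txt, b.txt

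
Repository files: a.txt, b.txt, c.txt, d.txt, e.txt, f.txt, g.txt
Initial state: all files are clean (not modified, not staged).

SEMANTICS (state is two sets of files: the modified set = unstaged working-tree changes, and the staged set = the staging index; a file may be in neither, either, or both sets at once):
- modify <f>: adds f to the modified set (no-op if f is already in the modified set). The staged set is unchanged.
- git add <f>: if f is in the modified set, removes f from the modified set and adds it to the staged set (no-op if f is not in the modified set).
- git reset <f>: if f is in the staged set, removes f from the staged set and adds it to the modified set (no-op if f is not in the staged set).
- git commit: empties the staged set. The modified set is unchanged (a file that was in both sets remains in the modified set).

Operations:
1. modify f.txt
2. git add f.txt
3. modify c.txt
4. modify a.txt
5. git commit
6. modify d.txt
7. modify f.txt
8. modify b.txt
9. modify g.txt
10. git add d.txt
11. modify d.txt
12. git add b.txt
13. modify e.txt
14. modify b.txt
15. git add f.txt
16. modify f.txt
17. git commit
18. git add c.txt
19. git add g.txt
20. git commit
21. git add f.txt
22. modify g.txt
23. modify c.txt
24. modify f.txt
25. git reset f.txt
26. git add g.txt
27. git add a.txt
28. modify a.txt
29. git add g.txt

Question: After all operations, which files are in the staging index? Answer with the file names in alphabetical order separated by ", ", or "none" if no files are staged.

Answer: a.txt, g.txt

Derivation:
After op 1 (modify f.txt): modified={f.txt} staged={none}
After op 2 (git add f.txt): modified={none} staged={f.txt}
After op 3 (modify c.txt): modified={c.txt} staged={f.txt}
After op 4 (modify a.txt): modified={a.txt, c.txt} staged={f.txt}
After op 5 (git commit): modified={a.txt, c.txt} staged={none}
After op 6 (modify d.txt): modified={a.txt, c.txt, d.txt} staged={none}
After op 7 (modify f.txt): modified={a.txt, c.txt, d.txt, f.txt} staged={none}
After op 8 (modify b.txt): modified={a.txt, b.txt, c.txt, d.txt, f.txt} staged={none}
After op 9 (modify g.txt): modified={a.txt, b.txt, c.txt, d.txt, f.txt, g.txt} staged={none}
After op 10 (git add d.txt): modified={a.txt, b.txt, c.txt, f.txt, g.txt} staged={d.txt}
After op 11 (modify d.txt): modified={a.txt, b.txt, c.txt, d.txt, f.txt, g.txt} staged={d.txt}
After op 12 (git add b.txt): modified={a.txt, c.txt, d.txt, f.txt, g.txt} staged={b.txt, d.txt}
After op 13 (modify e.txt): modified={a.txt, c.txt, d.txt, e.txt, f.txt, g.txt} staged={b.txt, d.txt}
After op 14 (modify b.txt): modified={a.txt, b.txt, c.txt, d.txt, e.txt, f.txt, g.txt} staged={b.txt, d.txt}
After op 15 (git add f.txt): modified={a.txt, b.txt, c.txt, d.txt, e.txt, g.txt} staged={b.txt, d.txt, f.txt}
After op 16 (modify f.txt): modified={a.txt, b.txt, c.txt, d.txt, e.txt, f.txt, g.txt} staged={b.txt, d.txt, f.txt}
After op 17 (git commit): modified={a.txt, b.txt, c.txt, d.txt, e.txt, f.txt, g.txt} staged={none}
After op 18 (git add c.txt): modified={a.txt, b.txt, d.txt, e.txt, f.txt, g.txt} staged={c.txt}
After op 19 (git add g.txt): modified={a.txt, b.txt, d.txt, e.txt, f.txt} staged={c.txt, g.txt}
After op 20 (git commit): modified={a.txt, b.txt, d.txt, e.txt, f.txt} staged={none}
After op 21 (git add f.txt): modified={a.txt, b.txt, d.txt, e.txt} staged={f.txt}
After op 22 (modify g.txt): modified={a.txt, b.txt, d.txt, e.txt, g.txt} staged={f.txt}
After op 23 (modify c.txt): modified={a.txt, b.txt, c.txt, d.txt, e.txt, g.txt} staged={f.txt}
After op 24 (modify f.txt): modified={a.txt, b.txt, c.txt, d.txt, e.txt, f.txt, g.txt} staged={f.txt}
After op 25 (git reset f.txt): modified={a.txt, b.txt, c.txt, d.txt, e.txt, f.txt, g.txt} staged={none}
After op 26 (git add g.txt): modified={a.txt, b.txt, c.txt, d.txt, e.txt, f.txt} staged={g.txt}
After op 27 (git add a.txt): modified={b.txt, c.txt, d.txt, e.txt, f.txt} staged={a.txt, g.txt}
After op 28 (modify a.txt): modified={a.txt, b.txt, c.txt, d.txt, e.txt, f.txt} staged={a.txt, g.txt}
After op 29 (git add g.txt): modified={a.txt, b.txt, c.txt, d.txt, e.txt, f.txt} staged={a.txt, g.txt}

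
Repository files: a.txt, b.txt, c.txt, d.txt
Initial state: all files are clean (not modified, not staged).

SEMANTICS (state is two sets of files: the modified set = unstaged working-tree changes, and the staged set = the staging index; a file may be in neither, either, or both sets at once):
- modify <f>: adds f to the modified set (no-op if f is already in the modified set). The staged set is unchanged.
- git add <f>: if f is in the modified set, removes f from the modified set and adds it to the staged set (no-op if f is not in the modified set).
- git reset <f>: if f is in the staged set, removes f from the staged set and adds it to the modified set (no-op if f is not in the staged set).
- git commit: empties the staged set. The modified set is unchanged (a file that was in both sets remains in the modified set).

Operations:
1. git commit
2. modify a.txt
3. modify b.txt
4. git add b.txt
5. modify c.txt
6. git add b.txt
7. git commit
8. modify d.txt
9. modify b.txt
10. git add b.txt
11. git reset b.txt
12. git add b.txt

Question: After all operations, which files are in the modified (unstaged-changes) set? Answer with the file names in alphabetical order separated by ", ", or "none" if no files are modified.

After op 1 (git commit): modified={none} staged={none}
After op 2 (modify a.txt): modified={a.txt} staged={none}
After op 3 (modify b.txt): modified={a.txt, b.txt} staged={none}
After op 4 (git add b.txt): modified={a.txt} staged={b.txt}
After op 5 (modify c.txt): modified={a.txt, c.txt} staged={b.txt}
After op 6 (git add b.txt): modified={a.txt, c.txt} staged={b.txt}
After op 7 (git commit): modified={a.txt, c.txt} staged={none}
After op 8 (modify d.txt): modified={a.txt, c.txt, d.txt} staged={none}
After op 9 (modify b.txt): modified={a.txt, b.txt, c.txt, d.txt} staged={none}
After op 10 (git add b.txt): modified={a.txt, c.txt, d.txt} staged={b.txt}
After op 11 (git reset b.txt): modified={a.txt, b.txt, c.txt, d.txt} staged={none}
After op 12 (git add b.txt): modified={a.txt, c.txt, d.txt} staged={b.txt}

Answer: a.txt, c.txt, d.txt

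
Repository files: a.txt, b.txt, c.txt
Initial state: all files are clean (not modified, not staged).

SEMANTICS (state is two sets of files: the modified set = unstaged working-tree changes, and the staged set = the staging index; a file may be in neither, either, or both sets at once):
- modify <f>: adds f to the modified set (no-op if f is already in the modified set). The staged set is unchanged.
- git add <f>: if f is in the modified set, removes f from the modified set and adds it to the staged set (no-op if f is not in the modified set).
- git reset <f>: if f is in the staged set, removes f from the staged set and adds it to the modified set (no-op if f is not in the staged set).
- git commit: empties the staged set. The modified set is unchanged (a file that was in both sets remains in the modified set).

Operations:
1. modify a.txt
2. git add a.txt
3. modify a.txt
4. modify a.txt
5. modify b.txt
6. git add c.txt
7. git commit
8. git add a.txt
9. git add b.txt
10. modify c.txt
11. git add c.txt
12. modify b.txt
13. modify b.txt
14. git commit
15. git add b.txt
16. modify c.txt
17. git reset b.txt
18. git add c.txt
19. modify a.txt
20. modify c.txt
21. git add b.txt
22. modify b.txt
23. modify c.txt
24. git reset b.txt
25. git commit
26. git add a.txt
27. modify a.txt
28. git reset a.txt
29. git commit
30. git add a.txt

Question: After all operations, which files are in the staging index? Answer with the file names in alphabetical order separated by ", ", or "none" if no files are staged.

Answer: a.txt

Derivation:
After op 1 (modify a.txt): modified={a.txt} staged={none}
After op 2 (git add a.txt): modified={none} staged={a.txt}
After op 3 (modify a.txt): modified={a.txt} staged={a.txt}
After op 4 (modify a.txt): modified={a.txt} staged={a.txt}
After op 5 (modify b.txt): modified={a.txt, b.txt} staged={a.txt}
After op 6 (git add c.txt): modified={a.txt, b.txt} staged={a.txt}
After op 7 (git commit): modified={a.txt, b.txt} staged={none}
After op 8 (git add a.txt): modified={b.txt} staged={a.txt}
After op 9 (git add b.txt): modified={none} staged={a.txt, b.txt}
After op 10 (modify c.txt): modified={c.txt} staged={a.txt, b.txt}
After op 11 (git add c.txt): modified={none} staged={a.txt, b.txt, c.txt}
After op 12 (modify b.txt): modified={b.txt} staged={a.txt, b.txt, c.txt}
After op 13 (modify b.txt): modified={b.txt} staged={a.txt, b.txt, c.txt}
After op 14 (git commit): modified={b.txt} staged={none}
After op 15 (git add b.txt): modified={none} staged={b.txt}
After op 16 (modify c.txt): modified={c.txt} staged={b.txt}
After op 17 (git reset b.txt): modified={b.txt, c.txt} staged={none}
After op 18 (git add c.txt): modified={b.txt} staged={c.txt}
After op 19 (modify a.txt): modified={a.txt, b.txt} staged={c.txt}
After op 20 (modify c.txt): modified={a.txt, b.txt, c.txt} staged={c.txt}
After op 21 (git add b.txt): modified={a.txt, c.txt} staged={b.txt, c.txt}
After op 22 (modify b.txt): modified={a.txt, b.txt, c.txt} staged={b.txt, c.txt}
After op 23 (modify c.txt): modified={a.txt, b.txt, c.txt} staged={b.txt, c.txt}
After op 24 (git reset b.txt): modified={a.txt, b.txt, c.txt} staged={c.txt}
After op 25 (git commit): modified={a.txt, b.txt, c.txt} staged={none}
After op 26 (git add a.txt): modified={b.txt, c.txt} staged={a.txt}
After op 27 (modify a.txt): modified={a.txt, b.txt, c.txt} staged={a.txt}
After op 28 (git reset a.txt): modified={a.txt, b.txt, c.txt} staged={none}
After op 29 (git commit): modified={a.txt, b.txt, c.txt} staged={none}
After op 30 (git add a.txt): modified={b.txt, c.txt} staged={a.txt}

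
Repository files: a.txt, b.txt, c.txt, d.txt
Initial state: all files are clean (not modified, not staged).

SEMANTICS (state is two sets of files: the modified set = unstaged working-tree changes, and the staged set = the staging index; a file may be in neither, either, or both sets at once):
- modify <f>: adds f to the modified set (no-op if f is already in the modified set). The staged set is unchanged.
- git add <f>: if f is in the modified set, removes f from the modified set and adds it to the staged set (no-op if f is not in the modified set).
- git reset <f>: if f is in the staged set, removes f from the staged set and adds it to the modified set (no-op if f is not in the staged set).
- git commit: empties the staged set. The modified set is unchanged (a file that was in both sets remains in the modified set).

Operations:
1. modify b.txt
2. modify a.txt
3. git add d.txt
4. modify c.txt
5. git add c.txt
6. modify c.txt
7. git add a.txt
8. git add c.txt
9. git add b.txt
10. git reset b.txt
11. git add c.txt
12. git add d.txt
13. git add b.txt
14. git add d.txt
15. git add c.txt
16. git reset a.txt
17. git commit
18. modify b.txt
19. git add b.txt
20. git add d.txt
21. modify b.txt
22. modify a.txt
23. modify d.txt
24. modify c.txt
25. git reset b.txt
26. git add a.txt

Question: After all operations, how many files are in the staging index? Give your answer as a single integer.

After op 1 (modify b.txt): modified={b.txt} staged={none}
After op 2 (modify a.txt): modified={a.txt, b.txt} staged={none}
After op 3 (git add d.txt): modified={a.txt, b.txt} staged={none}
After op 4 (modify c.txt): modified={a.txt, b.txt, c.txt} staged={none}
After op 5 (git add c.txt): modified={a.txt, b.txt} staged={c.txt}
After op 6 (modify c.txt): modified={a.txt, b.txt, c.txt} staged={c.txt}
After op 7 (git add a.txt): modified={b.txt, c.txt} staged={a.txt, c.txt}
After op 8 (git add c.txt): modified={b.txt} staged={a.txt, c.txt}
After op 9 (git add b.txt): modified={none} staged={a.txt, b.txt, c.txt}
After op 10 (git reset b.txt): modified={b.txt} staged={a.txt, c.txt}
After op 11 (git add c.txt): modified={b.txt} staged={a.txt, c.txt}
After op 12 (git add d.txt): modified={b.txt} staged={a.txt, c.txt}
After op 13 (git add b.txt): modified={none} staged={a.txt, b.txt, c.txt}
After op 14 (git add d.txt): modified={none} staged={a.txt, b.txt, c.txt}
After op 15 (git add c.txt): modified={none} staged={a.txt, b.txt, c.txt}
After op 16 (git reset a.txt): modified={a.txt} staged={b.txt, c.txt}
After op 17 (git commit): modified={a.txt} staged={none}
After op 18 (modify b.txt): modified={a.txt, b.txt} staged={none}
After op 19 (git add b.txt): modified={a.txt} staged={b.txt}
After op 20 (git add d.txt): modified={a.txt} staged={b.txt}
After op 21 (modify b.txt): modified={a.txt, b.txt} staged={b.txt}
After op 22 (modify a.txt): modified={a.txt, b.txt} staged={b.txt}
After op 23 (modify d.txt): modified={a.txt, b.txt, d.txt} staged={b.txt}
After op 24 (modify c.txt): modified={a.txt, b.txt, c.txt, d.txt} staged={b.txt}
After op 25 (git reset b.txt): modified={a.txt, b.txt, c.txt, d.txt} staged={none}
After op 26 (git add a.txt): modified={b.txt, c.txt, d.txt} staged={a.txt}
Final staged set: {a.txt} -> count=1

Answer: 1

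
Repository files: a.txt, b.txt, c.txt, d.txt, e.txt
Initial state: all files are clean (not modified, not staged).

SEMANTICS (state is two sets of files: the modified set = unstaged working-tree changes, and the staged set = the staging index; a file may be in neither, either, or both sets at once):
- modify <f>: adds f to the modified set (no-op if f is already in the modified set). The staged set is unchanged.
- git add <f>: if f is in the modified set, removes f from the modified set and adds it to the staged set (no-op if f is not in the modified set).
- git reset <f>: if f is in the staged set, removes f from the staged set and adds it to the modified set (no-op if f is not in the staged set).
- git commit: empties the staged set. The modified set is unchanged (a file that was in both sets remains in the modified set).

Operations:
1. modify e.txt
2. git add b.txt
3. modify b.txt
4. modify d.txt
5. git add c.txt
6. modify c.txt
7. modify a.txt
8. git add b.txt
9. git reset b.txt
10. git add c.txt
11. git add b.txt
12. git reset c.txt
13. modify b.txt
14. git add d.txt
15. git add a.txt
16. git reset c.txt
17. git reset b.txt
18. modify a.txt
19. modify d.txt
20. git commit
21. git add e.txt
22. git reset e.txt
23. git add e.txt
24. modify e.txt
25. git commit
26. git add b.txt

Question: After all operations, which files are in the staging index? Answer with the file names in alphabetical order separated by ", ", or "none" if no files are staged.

After op 1 (modify e.txt): modified={e.txt} staged={none}
After op 2 (git add b.txt): modified={e.txt} staged={none}
After op 3 (modify b.txt): modified={b.txt, e.txt} staged={none}
After op 4 (modify d.txt): modified={b.txt, d.txt, e.txt} staged={none}
After op 5 (git add c.txt): modified={b.txt, d.txt, e.txt} staged={none}
After op 6 (modify c.txt): modified={b.txt, c.txt, d.txt, e.txt} staged={none}
After op 7 (modify a.txt): modified={a.txt, b.txt, c.txt, d.txt, e.txt} staged={none}
After op 8 (git add b.txt): modified={a.txt, c.txt, d.txt, e.txt} staged={b.txt}
After op 9 (git reset b.txt): modified={a.txt, b.txt, c.txt, d.txt, e.txt} staged={none}
After op 10 (git add c.txt): modified={a.txt, b.txt, d.txt, e.txt} staged={c.txt}
After op 11 (git add b.txt): modified={a.txt, d.txt, e.txt} staged={b.txt, c.txt}
After op 12 (git reset c.txt): modified={a.txt, c.txt, d.txt, e.txt} staged={b.txt}
After op 13 (modify b.txt): modified={a.txt, b.txt, c.txt, d.txt, e.txt} staged={b.txt}
After op 14 (git add d.txt): modified={a.txt, b.txt, c.txt, e.txt} staged={b.txt, d.txt}
After op 15 (git add a.txt): modified={b.txt, c.txt, e.txt} staged={a.txt, b.txt, d.txt}
After op 16 (git reset c.txt): modified={b.txt, c.txt, e.txt} staged={a.txt, b.txt, d.txt}
After op 17 (git reset b.txt): modified={b.txt, c.txt, e.txt} staged={a.txt, d.txt}
After op 18 (modify a.txt): modified={a.txt, b.txt, c.txt, e.txt} staged={a.txt, d.txt}
After op 19 (modify d.txt): modified={a.txt, b.txt, c.txt, d.txt, e.txt} staged={a.txt, d.txt}
After op 20 (git commit): modified={a.txt, b.txt, c.txt, d.txt, e.txt} staged={none}
After op 21 (git add e.txt): modified={a.txt, b.txt, c.txt, d.txt} staged={e.txt}
After op 22 (git reset e.txt): modified={a.txt, b.txt, c.txt, d.txt, e.txt} staged={none}
After op 23 (git add e.txt): modified={a.txt, b.txt, c.txt, d.txt} staged={e.txt}
After op 24 (modify e.txt): modified={a.txt, b.txt, c.txt, d.txt, e.txt} staged={e.txt}
After op 25 (git commit): modified={a.txt, b.txt, c.txt, d.txt, e.txt} staged={none}
After op 26 (git add b.txt): modified={a.txt, c.txt, d.txt, e.txt} staged={b.txt}

Answer: b.txt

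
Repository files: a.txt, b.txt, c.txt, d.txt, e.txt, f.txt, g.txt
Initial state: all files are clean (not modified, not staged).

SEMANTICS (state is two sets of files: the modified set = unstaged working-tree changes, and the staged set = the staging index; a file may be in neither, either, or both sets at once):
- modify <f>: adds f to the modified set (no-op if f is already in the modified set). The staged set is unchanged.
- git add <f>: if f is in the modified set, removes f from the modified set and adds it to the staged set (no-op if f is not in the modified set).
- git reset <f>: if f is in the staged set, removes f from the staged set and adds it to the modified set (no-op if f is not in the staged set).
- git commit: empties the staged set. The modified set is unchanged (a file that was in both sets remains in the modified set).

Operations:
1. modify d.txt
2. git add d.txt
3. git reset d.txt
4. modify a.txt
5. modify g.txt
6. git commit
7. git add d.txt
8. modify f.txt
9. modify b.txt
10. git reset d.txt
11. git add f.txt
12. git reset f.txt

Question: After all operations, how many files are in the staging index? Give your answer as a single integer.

After op 1 (modify d.txt): modified={d.txt} staged={none}
After op 2 (git add d.txt): modified={none} staged={d.txt}
After op 3 (git reset d.txt): modified={d.txt} staged={none}
After op 4 (modify a.txt): modified={a.txt, d.txt} staged={none}
After op 5 (modify g.txt): modified={a.txt, d.txt, g.txt} staged={none}
After op 6 (git commit): modified={a.txt, d.txt, g.txt} staged={none}
After op 7 (git add d.txt): modified={a.txt, g.txt} staged={d.txt}
After op 8 (modify f.txt): modified={a.txt, f.txt, g.txt} staged={d.txt}
After op 9 (modify b.txt): modified={a.txt, b.txt, f.txt, g.txt} staged={d.txt}
After op 10 (git reset d.txt): modified={a.txt, b.txt, d.txt, f.txt, g.txt} staged={none}
After op 11 (git add f.txt): modified={a.txt, b.txt, d.txt, g.txt} staged={f.txt}
After op 12 (git reset f.txt): modified={a.txt, b.txt, d.txt, f.txt, g.txt} staged={none}
Final staged set: {none} -> count=0

Answer: 0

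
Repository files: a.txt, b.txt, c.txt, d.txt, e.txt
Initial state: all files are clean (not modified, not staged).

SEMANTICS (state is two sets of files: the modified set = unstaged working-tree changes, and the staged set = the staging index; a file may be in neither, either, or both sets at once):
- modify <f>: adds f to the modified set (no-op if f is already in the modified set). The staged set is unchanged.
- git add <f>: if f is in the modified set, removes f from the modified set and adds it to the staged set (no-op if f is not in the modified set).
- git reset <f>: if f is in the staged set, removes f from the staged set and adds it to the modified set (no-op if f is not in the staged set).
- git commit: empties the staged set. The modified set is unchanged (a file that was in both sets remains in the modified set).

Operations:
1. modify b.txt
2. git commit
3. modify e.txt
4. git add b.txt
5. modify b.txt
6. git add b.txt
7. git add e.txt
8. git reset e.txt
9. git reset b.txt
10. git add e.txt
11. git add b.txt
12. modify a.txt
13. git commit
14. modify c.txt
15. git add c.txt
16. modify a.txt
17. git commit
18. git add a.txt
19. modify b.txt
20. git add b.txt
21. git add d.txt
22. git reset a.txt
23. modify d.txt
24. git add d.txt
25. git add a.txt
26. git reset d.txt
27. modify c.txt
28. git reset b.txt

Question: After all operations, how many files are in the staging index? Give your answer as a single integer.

Answer: 1

Derivation:
After op 1 (modify b.txt): modified={b.txt} staged={none}
After op 2 (git commit): modified={b.txt} staged={none}
After op 3 (modify e.txt): modified={b.txt, e.txt} staged={none}
After op 4 (git add b.txt): modified={e.txt} staged={b.txt}
After op 5 (modify b.txt): modified={b.txt, e.txt} staged={b.txt}
After op 6 (git add b.txt): modified={e.txt} staged={b.txt}
After op 7 (git add e.txt): modified={none} staged={b.txt, e.txt}
After op 8 (git reset e.txt): modified={e.txt} staged={b.txt}
After op 9 (git reset b.txt): modified={b.txt, e.txt} staged={none}
After op 10 (git add e.txt): modified={b.txt} staged={e.txt}
After op 11 (git add b.txt): modified={none} staged={b.txt, e.txt}
After op 12 (modify a.txt): modified={a.txt} staged={b.txt, e.txt}
After op 13 (git commit): modified={a.txt} staged={none}
After op 14 (modify c.txt): modified={a.txt, c.txt} staged={none}
After op 15 (git add c.txt): modified={a.txt} staged={c.txt}
After op 16 (modify a.txt): modified={a.txt} staged={c.txt}
After op 17 (git commit): modified={a.txt} staged={none}
After op 18 (git add a.txt): modified={none} staged={a.txt}
After op 19 (modify b.txt): modified={b.txt} staged={a.txt}
After op 20 (git add b.txt): modified={none} staged={a.txt, b.txt}
After op 21 (git add d.txt): modified={none} staged={a.txt, b.txt}
After op 22 (git reset a.txt): modified={a.txt} staged={b.txt}
After op 23 (modify d.txt): modified={a.txt, d.txt} staged={b.txt}
After op 24 (git add d.txt): modified={a.txt} staged={b.txt, d.txt}
After op 25 (git add a.txt): modified={none} staged={a.txt, b.txt, d.txt}
After op 26 (git reset d.txt): modified={d.txt} staged={a.txt, b.txt}
After op 27 (modify c.txt): modified={c.txt, d.txt} staged={a.txt, b.txt}
After op 28 (git reset b.txt): modified={b.txt, c.txt, d.txt} staged={a.txt}
Final staged set: {a.txt} -> count=1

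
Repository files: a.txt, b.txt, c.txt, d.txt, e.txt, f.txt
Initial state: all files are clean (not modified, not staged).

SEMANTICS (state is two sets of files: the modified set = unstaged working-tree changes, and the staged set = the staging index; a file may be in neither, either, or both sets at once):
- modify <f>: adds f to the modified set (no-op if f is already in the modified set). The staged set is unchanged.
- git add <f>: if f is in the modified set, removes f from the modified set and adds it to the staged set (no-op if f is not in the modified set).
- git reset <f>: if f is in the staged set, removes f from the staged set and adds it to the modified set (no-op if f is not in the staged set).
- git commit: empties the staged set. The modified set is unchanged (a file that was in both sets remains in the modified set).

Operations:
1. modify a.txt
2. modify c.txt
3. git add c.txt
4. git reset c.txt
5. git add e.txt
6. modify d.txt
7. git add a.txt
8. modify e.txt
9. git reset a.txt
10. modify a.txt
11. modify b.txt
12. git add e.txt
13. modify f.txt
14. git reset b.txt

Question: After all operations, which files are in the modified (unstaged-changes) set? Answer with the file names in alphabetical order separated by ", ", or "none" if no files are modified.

Answer: a.txt, b.txt, c.txt, d.txt, f.txt

Derivation:
After op 1 (modify a.txt): modified={a.txt} staged={none}
After op 2 (modify c.txt): modified={a.txt, c.txt} staged={none}
After op 3 (git add c.txt): modified={a.txt} staged={c.txt}
After op 4 (git reset c.txt): modified={a.txt, c.txt} staged={none}
After op 5 (git add e.txt): modified={a.txt, c.txt} staged={none}
After op 6 (modify d.txt): modified={a.txt, c.txt, d.txt} staged={none}
After op 7 (git add a.txt): modified={c.txt, d.txt} staged={a.txt}
After op 8 (modify e.txt): modified={c.txt, d.txt, e.txt} staged={a.txt}
After op 9 (git reset a.txt): modified={a.txt, c.txt, d.txt, e.txt} staged={none}
After op 10 (modify a.txt): modified={a.txt, c.txt, d.txt, e.txt} staged={none}
After op 11 (modify b.txt): modified={a.txt, b.txt, c.txt, d.txt, e.txt} staged={none}
After op 12 (git add e.txt): modified={a.txt, b.txt, c.txt, d.txt} staged={e.txt}
After op 13 (modify f.txt): modified={a.txt, b.txt, c.txt, d.txt, f.txt} staged={e.txt}
After op 14 (git reset b.txt): modified={a.txt, b.txt, c.txt, d.txt, f.txt} staged={e.txt}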